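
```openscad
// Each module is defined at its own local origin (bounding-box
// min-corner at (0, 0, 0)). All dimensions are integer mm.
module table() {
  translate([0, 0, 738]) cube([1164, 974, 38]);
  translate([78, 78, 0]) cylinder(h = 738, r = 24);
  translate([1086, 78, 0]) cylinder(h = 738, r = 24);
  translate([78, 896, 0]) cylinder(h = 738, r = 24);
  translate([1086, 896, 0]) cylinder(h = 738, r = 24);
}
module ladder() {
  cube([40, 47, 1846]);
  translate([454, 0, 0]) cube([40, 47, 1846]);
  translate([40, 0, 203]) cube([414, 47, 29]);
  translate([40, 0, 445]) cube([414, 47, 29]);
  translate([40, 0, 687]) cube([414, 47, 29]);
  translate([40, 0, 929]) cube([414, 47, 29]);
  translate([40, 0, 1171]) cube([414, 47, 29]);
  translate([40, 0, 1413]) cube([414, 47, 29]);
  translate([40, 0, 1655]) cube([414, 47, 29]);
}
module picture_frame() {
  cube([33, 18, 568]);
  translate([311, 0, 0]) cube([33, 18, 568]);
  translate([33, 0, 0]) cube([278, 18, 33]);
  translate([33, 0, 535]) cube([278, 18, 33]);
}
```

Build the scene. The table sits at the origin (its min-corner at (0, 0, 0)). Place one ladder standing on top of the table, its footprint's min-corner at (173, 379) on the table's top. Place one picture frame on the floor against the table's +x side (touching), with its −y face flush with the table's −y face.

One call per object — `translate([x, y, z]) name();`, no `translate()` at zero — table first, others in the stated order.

table();
translate([173, 379, 776]) ladder();
translate([1164, 0, 0]) picture_frame();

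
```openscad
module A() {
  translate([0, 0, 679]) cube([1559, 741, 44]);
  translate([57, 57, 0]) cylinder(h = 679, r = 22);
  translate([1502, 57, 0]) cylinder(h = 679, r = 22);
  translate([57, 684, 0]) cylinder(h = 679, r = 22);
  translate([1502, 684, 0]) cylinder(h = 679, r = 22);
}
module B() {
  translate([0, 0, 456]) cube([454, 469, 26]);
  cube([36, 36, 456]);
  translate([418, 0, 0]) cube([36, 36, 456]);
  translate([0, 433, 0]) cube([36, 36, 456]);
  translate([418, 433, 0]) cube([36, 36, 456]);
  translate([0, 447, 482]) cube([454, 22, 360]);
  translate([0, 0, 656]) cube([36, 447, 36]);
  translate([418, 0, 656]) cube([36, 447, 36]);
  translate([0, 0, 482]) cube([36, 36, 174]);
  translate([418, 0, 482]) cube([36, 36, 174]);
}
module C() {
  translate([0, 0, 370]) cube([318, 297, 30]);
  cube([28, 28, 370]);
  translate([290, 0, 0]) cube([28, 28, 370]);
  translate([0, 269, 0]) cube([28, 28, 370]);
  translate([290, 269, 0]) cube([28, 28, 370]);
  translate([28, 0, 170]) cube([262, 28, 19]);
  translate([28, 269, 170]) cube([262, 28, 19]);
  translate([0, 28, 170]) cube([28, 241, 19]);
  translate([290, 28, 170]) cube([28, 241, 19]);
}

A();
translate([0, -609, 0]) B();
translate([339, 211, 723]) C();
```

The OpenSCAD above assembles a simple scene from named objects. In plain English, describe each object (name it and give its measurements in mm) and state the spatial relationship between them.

A is a rectangular dining table. The top is 1559×741×44 mm with its upper surface at z = 723 mm. It stands on four round legs of 44 mm diameter, each leg's bounding box inset 35 mm from the nearest pair of top edges, running from the floor to the underside of the top.

B is a chair: 454×469 mm seat, 26 mm thick, top at z = 482 mm, on four 36 mm square corner legs flush with the seat edges. A 22 mm thick backrest slab spans the full seat width, extending 360 mm above the seat top, its back face flush with the seat's +y edge. Two armrests of 36×36 mm section run along each side from the seat's front edge to the front of the backrest, top faces 210 mm above the seat top and outer faces flush with the seat's x-edges; a 36×36 mm post under the front of each armrest stands on the seat at the front corner.

C is a simple wooden stool: a rectangular seat 318 mm (x) by 297 mm (y), 30 mm thick, top face at z = 400 mm, on four square legs, each 28×28 mm in cross-section. The legs rest on z = 0, each flush with a corner of the seat. Four stretchers, 28 mm wide and 19 mm tall, connect adjacent legs with their undersides at z = 170 mm, each running between the inner faces of the legs it joins and aligned with the legs' outer faces on the other axis.

The chair is on the floor beside the table on its −y side. The stool is on top of the table.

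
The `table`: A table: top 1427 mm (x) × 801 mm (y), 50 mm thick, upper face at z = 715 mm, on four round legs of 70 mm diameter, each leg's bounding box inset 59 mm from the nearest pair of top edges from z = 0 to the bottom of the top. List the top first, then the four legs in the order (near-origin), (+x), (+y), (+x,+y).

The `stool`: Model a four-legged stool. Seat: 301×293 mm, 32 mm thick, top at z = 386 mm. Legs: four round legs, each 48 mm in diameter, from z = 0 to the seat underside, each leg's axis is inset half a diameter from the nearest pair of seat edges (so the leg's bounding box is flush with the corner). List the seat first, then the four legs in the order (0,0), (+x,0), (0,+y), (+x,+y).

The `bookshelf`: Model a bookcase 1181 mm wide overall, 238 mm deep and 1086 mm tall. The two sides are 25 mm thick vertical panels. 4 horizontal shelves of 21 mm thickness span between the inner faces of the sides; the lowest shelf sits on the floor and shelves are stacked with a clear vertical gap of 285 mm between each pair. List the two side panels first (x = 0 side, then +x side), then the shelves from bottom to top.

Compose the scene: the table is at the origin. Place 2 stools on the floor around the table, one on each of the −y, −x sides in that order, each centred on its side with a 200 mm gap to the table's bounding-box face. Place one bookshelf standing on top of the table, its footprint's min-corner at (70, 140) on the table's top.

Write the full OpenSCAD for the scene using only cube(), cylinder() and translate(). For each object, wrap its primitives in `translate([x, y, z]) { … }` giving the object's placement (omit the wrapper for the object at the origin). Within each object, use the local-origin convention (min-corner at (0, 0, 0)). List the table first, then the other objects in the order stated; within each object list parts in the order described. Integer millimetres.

translate([0, 0, 665]) cube([1427, 801, 50]);
translate([94, 94, 0]) cylinder(h = 665, r = 35);
translate([1333, 94, 0]) cylinder(h = 665, r = 35);
translate([94, 707, 0]) cylinder(h = 665, r = 35);
translate([1333, 707, 0]) cylinder(h = 665, r = 35);
translate([563, -493, 0]) {
  translate([0, 0, 354]) cube([301, 293, 32]);
  translate([24, 24, 0]) cylinder(h = 354, r = 24);
  translate([277, 24, 0]) cylinder(h = 354, r = 24);
  translate([24, 269, 0]) cylinder(h = 354, r = 24);
  translate([277, 269, 0]) cylinder(h = 354, r = 24);
}
translate([-501, 254, 0]) {
  translate([0, 0, 354]) cube([301, 293, 32]);
  translate([24, 24, 0]) cylinder(h = 354, r = 24);
  translate([277, 24, 0]) cylinder(h = 354, r = 24);
  translate([24, 269, 0]) cylinder(h = 354, r = 24);
  translate([277, 269, 0]) cylinder(h = 354, r = 24);
}
translate([70, 140, 715]) {
  cube([25, 238, 1086]);
  translate([1156, 0, 0]) cube([25, 238, 1086]);
  translate([25, 0, 0]) cube([1131, 238, 21]);
  translate([25, 0, 306]) cube([1131, 238, 21]);
  translate([25, 0, 612]) cube([1131, 238, 21]);
  translate([25, 0, 918]) cube([1131, 238, 21]);
}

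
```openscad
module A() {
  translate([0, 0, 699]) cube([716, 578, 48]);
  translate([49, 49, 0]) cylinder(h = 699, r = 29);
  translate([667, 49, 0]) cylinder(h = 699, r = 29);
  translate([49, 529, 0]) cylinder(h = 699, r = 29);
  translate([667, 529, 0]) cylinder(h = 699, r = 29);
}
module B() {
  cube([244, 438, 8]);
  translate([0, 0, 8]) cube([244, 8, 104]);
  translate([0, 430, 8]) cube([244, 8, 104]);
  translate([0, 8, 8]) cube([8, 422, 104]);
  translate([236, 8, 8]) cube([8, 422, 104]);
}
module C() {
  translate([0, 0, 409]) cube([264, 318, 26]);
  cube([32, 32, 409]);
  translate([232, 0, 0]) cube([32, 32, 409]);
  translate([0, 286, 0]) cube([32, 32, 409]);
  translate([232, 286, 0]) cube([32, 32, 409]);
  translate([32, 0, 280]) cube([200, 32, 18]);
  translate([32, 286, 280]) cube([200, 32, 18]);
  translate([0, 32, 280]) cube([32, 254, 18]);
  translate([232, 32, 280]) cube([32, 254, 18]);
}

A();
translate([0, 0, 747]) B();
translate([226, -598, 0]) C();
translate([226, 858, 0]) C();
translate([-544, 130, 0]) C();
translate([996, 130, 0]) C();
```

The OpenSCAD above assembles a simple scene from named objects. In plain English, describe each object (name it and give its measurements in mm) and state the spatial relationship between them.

A is a table with a 716×578 mm rectangular top, 48 mm thick, top surface at z = 747 mm, supported by four round legs of 58 mm diameter, each leg's bounding box inset 20 mm from the nearest pair of top edges, running from the floor.

B is an open-topped rectangular box: outside dimensions 244×438×112 mm, with a uniform wall and base thickness of 8 mm. The base is a full 244×438 slab on the floor; four walls sit on top of the base. The front and back walls (the −y and +y sides) span the full width; the two side walls fit between them.

C is a simple wooden stool: a rectangular seat 264 mm (x) by 318 mm (y), 26 mm thick, top face at z = 435 mm, on four square legs, each 32×32 mm in cross-section. The legs rest on z = 0, each flush with a corner of the seat. Four stretchers, 32 mm wide and 18 mm tall, connect adjacent legs with their undersides at z = 280 mm, each running between the inner faces of the legs it joins and aligned with the legs' outer faces on the other axis.

The open box is on top of the table. Four stools sit around the table at the −y, +y, −x, +x sides.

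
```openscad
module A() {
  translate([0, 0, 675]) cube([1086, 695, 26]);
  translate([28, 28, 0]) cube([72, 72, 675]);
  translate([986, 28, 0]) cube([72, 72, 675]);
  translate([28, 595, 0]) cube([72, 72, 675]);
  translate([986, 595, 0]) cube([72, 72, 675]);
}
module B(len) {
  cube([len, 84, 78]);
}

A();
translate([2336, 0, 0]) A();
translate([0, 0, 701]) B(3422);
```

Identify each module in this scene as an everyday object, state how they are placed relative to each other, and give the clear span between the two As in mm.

A is a table. B is a beam. A beam spans the tops of two tables. The clear span between the two tables is 1250 mm.

Second table starts at x = 2336; first ends at x = 1086; clear span = 2336 − 1086 = 1250 mm.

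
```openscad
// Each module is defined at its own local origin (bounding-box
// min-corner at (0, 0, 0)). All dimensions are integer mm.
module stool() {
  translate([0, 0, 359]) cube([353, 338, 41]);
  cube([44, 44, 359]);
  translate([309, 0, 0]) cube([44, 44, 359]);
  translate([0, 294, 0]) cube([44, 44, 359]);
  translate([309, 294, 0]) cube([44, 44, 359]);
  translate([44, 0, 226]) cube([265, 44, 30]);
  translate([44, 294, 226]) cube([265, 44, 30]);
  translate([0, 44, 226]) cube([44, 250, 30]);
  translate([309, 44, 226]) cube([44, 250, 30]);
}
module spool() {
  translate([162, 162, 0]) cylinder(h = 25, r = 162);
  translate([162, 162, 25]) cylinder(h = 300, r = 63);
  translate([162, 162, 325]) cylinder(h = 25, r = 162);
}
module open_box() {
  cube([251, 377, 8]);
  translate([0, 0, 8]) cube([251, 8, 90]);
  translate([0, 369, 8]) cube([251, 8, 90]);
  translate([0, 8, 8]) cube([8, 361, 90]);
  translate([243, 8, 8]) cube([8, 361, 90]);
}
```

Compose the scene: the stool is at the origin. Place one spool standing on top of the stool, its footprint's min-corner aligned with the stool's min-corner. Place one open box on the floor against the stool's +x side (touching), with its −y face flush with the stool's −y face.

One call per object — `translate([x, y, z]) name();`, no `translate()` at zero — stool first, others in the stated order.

stool();
translate([0, 0, 400]) spool();
translate([353, 0, 0]) open_box();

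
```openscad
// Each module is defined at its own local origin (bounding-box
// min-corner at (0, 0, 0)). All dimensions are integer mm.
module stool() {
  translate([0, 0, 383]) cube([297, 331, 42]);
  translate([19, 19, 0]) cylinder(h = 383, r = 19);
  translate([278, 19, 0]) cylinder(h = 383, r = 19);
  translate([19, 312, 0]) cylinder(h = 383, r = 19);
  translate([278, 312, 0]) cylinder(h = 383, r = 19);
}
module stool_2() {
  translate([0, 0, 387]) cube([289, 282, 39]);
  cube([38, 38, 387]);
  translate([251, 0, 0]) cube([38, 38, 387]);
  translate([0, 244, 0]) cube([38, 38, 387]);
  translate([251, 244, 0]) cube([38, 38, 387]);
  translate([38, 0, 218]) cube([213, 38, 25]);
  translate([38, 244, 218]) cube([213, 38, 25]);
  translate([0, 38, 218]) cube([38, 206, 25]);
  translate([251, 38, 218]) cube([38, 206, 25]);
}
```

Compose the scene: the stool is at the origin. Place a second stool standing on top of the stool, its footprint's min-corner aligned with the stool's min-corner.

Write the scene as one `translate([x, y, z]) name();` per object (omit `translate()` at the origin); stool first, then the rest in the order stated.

stool();
translate([0, 0, 425]) stool_2();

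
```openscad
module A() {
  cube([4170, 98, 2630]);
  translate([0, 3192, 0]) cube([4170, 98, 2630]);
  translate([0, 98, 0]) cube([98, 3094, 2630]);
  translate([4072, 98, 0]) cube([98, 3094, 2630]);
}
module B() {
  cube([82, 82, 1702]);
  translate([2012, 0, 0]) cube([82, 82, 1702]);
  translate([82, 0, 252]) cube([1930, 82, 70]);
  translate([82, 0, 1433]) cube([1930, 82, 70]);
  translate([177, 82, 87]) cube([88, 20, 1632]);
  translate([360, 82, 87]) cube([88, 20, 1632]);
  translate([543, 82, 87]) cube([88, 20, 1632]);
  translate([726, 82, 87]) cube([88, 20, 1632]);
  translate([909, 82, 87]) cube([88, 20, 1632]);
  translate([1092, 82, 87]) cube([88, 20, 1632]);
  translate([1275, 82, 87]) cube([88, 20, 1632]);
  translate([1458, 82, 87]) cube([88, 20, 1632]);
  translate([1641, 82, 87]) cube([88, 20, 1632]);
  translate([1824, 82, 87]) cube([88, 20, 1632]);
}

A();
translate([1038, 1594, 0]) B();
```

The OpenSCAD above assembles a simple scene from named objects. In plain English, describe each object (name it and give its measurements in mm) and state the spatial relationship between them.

A is the wall frame of a small rectangular building: four walls, each 2630 mm tall and 98 mm thick, enclosing a footprint 4170 mm (x) by 3290 mm (y) outside-to-outside, with no floor or roof. The front and back walls (the −y and +y sides) span the full width; the two side walls fit between them.

B is a fence section. Two 82×82 mm posts, 1702 mm tall, stand on the floor with a clear span of 1930 mm between their inner faces. Two horizontal rails of 82×70 mm section span the gap between the posts with their undersides at z = 252 mm and z = 1433 mm, flush with the posts' −y face. 10 pickets, each 88 mm wide, 20 mm thick and 1632 mm tall, are fixed to the +y face of the rails with their bottoms at z = 87 mm, evenly spaced across the span with equal gaps (rounded down to the nearest mm) at the −x end and between each pair — any rounding remainder accumulates at the +x end.

The fence section sits inside the house frame, centred.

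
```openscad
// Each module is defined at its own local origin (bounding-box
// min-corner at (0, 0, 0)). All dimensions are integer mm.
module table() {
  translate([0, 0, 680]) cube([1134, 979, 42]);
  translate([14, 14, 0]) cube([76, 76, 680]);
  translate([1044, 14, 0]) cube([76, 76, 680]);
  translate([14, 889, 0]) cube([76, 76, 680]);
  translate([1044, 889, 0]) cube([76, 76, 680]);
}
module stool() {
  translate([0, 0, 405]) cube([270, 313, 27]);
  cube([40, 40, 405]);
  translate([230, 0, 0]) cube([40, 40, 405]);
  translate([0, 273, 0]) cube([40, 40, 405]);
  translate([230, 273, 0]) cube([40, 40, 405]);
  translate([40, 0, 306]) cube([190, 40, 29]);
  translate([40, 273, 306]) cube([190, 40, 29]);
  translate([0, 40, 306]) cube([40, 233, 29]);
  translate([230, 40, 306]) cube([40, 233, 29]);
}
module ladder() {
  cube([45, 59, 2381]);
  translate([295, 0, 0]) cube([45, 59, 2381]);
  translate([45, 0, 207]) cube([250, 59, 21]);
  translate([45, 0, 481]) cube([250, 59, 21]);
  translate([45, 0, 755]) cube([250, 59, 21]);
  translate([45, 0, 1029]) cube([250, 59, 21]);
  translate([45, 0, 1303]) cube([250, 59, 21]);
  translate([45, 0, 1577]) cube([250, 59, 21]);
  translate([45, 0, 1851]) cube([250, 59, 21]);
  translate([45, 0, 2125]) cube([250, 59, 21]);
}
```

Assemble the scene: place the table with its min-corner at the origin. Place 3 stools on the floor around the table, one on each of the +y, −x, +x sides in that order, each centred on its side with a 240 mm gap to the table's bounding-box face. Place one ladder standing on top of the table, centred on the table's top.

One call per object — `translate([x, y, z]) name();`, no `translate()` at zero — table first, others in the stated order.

table();
translate([432, 1219, 0]) stool();
translate([-510, 333, 0]) stool();
translate([1374, 333, 0]) stool();
translate([397, 460, 722]) ladder();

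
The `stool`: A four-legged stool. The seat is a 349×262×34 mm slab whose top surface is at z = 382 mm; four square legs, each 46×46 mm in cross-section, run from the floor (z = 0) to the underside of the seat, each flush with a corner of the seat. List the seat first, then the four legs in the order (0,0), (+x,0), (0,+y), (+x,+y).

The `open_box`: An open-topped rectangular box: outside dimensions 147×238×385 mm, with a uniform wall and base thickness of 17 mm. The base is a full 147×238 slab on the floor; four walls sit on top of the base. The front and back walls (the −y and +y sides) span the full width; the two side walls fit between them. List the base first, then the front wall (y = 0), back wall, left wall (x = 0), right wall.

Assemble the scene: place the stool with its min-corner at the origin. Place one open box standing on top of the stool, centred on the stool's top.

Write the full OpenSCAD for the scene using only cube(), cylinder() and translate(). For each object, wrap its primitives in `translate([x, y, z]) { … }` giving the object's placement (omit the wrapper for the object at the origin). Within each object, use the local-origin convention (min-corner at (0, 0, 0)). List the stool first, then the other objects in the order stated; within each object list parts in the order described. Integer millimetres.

translate([0, 0, 348]) cube([349, 262, 34]);
cube([46, 46, 348]);
translate([303, 0, 0]) cube([46, 46, 348]);
translate([0, 216, 0]) cube([46, 46, 348]);
translate([303, 216, 0]) cube([46, 46, 348]);
translate([101, 12, 382]) {
  cube([147, 238, 17]);
  translate([0, 0, 17]) cube([147, 17, 368]);
  translate([0, 221, 17]) cube([147, 17, 368]);
  translate([0, 17, 17]) cube([17, 204, 368]);
  translate([130, 17, 17]) cube([17, 204, 368]);
}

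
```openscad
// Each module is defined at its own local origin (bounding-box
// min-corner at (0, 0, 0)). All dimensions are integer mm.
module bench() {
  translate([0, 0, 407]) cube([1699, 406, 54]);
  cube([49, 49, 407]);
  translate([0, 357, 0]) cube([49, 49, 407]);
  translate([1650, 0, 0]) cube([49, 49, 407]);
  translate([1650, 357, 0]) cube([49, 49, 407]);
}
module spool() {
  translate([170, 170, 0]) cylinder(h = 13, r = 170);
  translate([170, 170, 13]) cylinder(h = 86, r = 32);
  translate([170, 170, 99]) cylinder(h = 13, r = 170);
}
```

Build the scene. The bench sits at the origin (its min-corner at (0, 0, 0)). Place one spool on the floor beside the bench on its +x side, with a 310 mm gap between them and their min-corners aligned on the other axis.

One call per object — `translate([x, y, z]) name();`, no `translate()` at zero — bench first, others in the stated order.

bench();
translate([2009, 0, 0]) spool();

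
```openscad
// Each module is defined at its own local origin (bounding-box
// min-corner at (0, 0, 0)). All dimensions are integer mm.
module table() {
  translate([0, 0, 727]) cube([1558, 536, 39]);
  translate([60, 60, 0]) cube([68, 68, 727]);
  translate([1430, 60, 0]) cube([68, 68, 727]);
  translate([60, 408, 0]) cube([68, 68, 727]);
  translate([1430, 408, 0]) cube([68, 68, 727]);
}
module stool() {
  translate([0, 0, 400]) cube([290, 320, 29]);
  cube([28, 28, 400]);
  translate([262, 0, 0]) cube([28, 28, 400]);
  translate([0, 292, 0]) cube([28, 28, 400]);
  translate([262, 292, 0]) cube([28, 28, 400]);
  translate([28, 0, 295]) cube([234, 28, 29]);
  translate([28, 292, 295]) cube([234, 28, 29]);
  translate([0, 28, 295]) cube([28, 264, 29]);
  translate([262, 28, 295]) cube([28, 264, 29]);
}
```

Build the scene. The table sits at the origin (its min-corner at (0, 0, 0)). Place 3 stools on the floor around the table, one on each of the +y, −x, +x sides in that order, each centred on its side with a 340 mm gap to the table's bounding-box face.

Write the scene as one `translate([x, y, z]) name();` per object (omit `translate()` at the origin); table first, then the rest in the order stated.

table();
translate([634, 876, 0]) stool();
translate([-630, 108, 0]) stool();
translate([1898, 108, 0]) stool();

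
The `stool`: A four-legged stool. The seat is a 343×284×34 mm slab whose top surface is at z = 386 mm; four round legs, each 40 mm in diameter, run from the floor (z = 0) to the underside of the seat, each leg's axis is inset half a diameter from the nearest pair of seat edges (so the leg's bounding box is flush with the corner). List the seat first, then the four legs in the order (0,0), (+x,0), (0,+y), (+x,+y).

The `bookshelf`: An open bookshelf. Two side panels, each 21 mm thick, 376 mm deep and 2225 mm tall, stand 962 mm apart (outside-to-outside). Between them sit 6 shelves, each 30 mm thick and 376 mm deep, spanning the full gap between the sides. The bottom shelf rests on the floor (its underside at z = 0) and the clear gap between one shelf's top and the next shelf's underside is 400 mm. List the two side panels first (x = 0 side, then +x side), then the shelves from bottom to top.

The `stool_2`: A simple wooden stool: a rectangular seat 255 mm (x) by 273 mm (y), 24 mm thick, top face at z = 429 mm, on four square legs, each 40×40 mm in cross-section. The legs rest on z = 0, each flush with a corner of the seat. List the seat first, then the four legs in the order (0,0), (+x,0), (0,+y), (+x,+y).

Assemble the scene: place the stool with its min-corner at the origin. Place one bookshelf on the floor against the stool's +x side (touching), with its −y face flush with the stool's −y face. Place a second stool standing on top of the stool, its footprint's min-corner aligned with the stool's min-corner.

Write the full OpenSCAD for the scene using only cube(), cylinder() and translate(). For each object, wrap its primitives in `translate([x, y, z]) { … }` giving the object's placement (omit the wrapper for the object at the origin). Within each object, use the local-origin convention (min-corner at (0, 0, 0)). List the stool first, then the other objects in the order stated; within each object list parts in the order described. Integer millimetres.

translate([0, 0, 352]) cube([343, 284, 34]);
translate([20, 20, 0]) cylinder(h = 352, r = 20);
translate([323, 20, 0]) cylinder(h = 352, r = 20);
translate([20, 264, 0]) cylinder(h = 352, r = 20);
translate([323, 264, 0]) cylinder(h = 352, r = 20);
translate([343, 0, 0]) {
  cube([21, 376, 2225]);
  translate([941, 0, 0]) cube([21, 376, 2225]);
  translate([21, 0, 0]) cube([920, 376, 30]);
  translate([21, 0, 430]) cube([920, 376, 30]);
  translate([21, 0, 860]) cube([920, 376, 30]);
  translate([21, 0, 1290]) cube([920, 376, 30]);
  translate([21, 0, 1720]) cube([920, 376, 30]);
  translate([21, 0, 2150]) cube([920, 376, 30]);
}
translate([0, 0, 386]) {
  translate([0, 0, 405]) cube([255, 273, 24]);
  cube([40, 40, 405]);
  translate([215, 0, 0]) cube([40, 40, 405]);
  translate([0, 233, 0]) cube([40, 40, 405]);
  translate([215, 233, 0]) cube([40, 40, 405]);
}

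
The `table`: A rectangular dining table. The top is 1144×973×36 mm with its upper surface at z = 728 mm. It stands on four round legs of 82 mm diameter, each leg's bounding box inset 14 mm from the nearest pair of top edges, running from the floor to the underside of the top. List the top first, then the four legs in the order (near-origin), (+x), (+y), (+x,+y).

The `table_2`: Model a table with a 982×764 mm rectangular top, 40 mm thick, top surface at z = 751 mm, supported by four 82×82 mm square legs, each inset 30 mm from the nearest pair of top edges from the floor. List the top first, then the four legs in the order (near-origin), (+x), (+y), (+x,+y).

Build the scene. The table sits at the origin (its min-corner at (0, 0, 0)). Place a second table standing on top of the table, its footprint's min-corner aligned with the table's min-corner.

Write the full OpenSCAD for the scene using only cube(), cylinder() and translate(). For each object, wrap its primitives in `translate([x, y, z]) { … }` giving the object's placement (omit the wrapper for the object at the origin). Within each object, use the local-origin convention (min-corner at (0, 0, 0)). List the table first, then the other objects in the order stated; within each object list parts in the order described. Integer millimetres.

translate([0, 0, 692]) cube([1144, 973, 36]);
translate([55, 55, 0]) cylinder(h = 692, r = 41);
translate([1089, 55, 0]) cylinder(h = 692, r = 41);
translate([55, 918, 0]) cylinder(h = 692, r = 41);
translate([1089, 918, 0]) cylinder(h = 692, r = 41);
translate([0, 0, 728]) {
  translate([0, 0, 711]) cube([982, 764, 40]);
  translate([30, 30, 0]) cube([82, 82, 711]);
  translate([870, 30, 0]) cube([82, 82, 711]);
  translate([30, 652, 0]) cube([82, 82, 711]);
  translate([870, 652, 0]) cube([82, 82, 711]);
}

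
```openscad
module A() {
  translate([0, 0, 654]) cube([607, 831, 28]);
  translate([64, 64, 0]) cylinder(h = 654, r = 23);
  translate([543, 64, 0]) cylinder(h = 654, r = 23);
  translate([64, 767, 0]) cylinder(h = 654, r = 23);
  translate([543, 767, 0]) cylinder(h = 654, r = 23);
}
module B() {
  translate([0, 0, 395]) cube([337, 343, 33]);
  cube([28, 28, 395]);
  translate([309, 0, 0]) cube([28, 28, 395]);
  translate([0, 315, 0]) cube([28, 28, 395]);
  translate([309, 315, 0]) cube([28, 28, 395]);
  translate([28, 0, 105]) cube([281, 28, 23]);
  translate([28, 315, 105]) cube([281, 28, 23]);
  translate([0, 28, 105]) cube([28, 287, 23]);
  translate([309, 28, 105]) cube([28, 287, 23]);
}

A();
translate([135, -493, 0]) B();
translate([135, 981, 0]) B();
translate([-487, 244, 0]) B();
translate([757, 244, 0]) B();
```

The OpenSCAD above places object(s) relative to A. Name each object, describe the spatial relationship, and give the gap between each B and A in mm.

A is a table. B is a stool. Four stools sit around the table at the −y, +y, −x, +x sides. The gap between each stool and the table is 150 mm.

Each stool's nearest face is 150 mm from the table's bounding box.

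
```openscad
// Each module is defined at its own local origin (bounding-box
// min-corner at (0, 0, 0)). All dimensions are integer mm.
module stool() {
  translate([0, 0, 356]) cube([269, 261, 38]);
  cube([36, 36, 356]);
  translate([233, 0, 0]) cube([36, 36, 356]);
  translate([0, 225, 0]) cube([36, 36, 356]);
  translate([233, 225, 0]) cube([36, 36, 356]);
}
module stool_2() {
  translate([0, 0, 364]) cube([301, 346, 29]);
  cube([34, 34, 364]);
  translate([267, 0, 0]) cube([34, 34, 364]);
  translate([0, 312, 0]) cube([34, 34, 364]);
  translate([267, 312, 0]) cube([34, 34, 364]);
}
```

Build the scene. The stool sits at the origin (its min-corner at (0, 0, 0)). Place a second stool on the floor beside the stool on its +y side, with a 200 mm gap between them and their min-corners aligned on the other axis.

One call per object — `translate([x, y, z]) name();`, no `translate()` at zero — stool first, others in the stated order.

stool();
translate([0, 461, 0]) stool_2();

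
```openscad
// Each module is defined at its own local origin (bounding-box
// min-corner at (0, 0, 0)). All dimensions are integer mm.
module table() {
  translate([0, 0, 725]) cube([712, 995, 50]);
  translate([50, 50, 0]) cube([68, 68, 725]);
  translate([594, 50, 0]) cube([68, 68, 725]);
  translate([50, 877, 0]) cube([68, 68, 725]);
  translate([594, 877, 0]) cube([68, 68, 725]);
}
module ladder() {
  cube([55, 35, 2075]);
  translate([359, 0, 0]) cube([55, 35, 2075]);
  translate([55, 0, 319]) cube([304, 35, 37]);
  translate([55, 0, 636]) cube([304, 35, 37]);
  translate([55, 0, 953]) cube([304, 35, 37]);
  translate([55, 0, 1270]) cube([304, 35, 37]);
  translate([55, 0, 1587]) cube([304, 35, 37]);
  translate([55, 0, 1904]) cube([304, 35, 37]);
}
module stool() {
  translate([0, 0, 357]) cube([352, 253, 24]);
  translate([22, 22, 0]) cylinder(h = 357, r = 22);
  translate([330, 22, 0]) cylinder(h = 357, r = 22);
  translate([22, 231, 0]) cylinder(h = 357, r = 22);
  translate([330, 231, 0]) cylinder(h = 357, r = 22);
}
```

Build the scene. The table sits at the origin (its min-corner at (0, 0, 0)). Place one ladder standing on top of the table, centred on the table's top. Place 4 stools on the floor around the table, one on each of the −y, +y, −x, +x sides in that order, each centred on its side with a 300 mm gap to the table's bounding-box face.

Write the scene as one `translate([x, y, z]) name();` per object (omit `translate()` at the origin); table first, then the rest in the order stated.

table();
translate([149, 480, 775]) ladder();
translate([180, -553, 0]) stool();
translate([180, 1295, 0]) stool();
translate([-652, 371, 0]) stool();
translate([1012, 371, 0]) stool();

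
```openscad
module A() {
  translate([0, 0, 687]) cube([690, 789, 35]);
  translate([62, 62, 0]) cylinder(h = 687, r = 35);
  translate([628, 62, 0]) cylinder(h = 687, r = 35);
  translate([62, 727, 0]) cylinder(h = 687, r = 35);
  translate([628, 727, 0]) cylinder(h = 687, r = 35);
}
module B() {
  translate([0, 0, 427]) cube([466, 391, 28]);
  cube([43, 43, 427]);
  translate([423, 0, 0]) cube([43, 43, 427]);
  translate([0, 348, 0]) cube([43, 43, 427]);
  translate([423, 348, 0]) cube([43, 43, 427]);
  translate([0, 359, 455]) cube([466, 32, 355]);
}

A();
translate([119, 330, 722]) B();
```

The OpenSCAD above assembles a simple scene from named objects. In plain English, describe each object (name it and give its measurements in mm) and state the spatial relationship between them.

A is a rectangular dining table. The top is 690×789×35 mm with its upper surface at z = 722 mm. It stands on four round legs of 70 mm diameter, each leg's bounding box inset 27 mm from the nearest pair of top edges, running from the floor to the underside of the top.

B is a chair. The seat is a 466×391×28 mm slab with its top at z = 455 mm, on four 43×43 mm corner legs (flush with the seat edges, standing on z = 0). A flat backrest 32 mm thick, 355 mm tall, spans the full seat width and rises from the seat top along its +y edge, rear face flush with the rear of the seat.

The chair is on top of the table.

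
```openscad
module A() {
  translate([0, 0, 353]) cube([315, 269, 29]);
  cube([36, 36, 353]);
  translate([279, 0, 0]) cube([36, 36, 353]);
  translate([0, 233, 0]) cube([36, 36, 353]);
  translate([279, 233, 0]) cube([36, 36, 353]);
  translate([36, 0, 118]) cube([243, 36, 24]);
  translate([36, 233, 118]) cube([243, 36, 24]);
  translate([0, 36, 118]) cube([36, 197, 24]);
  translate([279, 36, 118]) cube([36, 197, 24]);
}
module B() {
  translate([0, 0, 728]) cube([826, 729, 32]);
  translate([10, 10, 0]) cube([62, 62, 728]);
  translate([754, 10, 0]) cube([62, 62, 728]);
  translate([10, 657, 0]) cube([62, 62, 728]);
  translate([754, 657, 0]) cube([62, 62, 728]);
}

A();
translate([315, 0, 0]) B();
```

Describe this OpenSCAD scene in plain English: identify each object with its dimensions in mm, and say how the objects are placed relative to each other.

A is a four-legged stool. The seat is a 315×269×29 mm slab whose top surface is at z = 382 mm; four square legs, each 36×36 mm in cross-section, run from the floor (z = 0) to the underside of the seat, each flush with a corner of the seat. Four stretchers, 36 mm wide and 24 mm tall, connect adjacent legs with their undersides at z = 118 mm, each running between the inner faces of the legs it joins and aligned with the legs' outer faces on the other axis.

B is a table: top 826 mm (x) × 729 mm (y), 32 mm thick, upper face at z = 760 mm, on four 62×62 mm square legs, each inset 10 mm from the nearest pair of top edges, running from z = 0 to the bottom of the top.

The table is against the stool's +x side, with their −y faces flush.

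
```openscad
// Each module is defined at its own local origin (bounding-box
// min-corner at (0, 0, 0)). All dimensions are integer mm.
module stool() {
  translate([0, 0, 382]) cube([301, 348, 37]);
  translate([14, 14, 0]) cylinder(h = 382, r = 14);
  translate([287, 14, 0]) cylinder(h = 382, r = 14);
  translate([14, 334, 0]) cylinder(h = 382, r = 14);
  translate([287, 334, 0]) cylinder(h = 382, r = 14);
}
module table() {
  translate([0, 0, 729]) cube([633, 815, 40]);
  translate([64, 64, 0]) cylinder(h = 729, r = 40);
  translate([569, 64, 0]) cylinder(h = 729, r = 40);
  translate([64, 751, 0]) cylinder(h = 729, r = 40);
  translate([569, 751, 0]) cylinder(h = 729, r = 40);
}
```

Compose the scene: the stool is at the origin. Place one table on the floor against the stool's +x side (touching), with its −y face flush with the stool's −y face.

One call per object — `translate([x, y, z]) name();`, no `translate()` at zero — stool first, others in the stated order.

stool();
translate([301, 0, 0]) table();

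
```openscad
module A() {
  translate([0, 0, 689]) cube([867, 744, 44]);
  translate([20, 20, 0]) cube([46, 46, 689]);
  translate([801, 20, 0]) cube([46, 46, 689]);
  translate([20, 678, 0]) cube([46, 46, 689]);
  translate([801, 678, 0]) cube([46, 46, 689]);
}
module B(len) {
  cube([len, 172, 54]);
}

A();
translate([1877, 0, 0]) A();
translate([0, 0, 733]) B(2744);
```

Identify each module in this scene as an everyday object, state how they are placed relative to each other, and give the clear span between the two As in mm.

Second table starts at x = 1877; first ends at x = 867; clear span = 1877 − 867 = 1010 mm.

A is a table. B is a beam. A beam spans the tops of two tables. The clear span between the two tables is 1010 mm.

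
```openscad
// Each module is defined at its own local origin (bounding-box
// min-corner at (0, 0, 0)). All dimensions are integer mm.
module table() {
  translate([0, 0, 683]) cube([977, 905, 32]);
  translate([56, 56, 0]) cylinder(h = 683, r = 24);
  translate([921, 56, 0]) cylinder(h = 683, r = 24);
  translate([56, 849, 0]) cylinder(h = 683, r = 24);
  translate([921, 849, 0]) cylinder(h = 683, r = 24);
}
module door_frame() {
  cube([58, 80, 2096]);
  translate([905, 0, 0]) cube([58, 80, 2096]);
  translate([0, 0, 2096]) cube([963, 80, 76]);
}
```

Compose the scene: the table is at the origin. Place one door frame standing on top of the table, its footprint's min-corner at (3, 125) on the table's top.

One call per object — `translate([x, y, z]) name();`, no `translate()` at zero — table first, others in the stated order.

table();
translate([3, 125, 715]) door_frame();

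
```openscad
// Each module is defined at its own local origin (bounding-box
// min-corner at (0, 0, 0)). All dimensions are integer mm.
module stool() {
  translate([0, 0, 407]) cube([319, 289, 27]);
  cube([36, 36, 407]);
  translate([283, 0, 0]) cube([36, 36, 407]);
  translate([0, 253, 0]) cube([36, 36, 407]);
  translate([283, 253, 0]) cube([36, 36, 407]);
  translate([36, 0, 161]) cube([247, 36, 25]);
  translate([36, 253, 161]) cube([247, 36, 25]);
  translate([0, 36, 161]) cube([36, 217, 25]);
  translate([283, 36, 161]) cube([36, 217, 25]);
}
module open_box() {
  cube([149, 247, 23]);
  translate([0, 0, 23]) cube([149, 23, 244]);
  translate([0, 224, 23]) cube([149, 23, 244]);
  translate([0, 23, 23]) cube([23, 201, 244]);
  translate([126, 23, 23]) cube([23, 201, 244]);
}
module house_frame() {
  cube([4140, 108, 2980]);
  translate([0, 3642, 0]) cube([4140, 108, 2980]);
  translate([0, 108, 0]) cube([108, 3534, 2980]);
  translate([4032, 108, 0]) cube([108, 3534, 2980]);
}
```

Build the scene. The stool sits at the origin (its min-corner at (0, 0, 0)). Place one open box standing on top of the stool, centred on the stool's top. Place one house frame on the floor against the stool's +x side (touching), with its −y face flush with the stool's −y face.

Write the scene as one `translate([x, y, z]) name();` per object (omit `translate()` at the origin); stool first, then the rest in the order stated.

stool();
translate([85, 21, 434]) open_box();
translate([319, 0, 0]) house_frame();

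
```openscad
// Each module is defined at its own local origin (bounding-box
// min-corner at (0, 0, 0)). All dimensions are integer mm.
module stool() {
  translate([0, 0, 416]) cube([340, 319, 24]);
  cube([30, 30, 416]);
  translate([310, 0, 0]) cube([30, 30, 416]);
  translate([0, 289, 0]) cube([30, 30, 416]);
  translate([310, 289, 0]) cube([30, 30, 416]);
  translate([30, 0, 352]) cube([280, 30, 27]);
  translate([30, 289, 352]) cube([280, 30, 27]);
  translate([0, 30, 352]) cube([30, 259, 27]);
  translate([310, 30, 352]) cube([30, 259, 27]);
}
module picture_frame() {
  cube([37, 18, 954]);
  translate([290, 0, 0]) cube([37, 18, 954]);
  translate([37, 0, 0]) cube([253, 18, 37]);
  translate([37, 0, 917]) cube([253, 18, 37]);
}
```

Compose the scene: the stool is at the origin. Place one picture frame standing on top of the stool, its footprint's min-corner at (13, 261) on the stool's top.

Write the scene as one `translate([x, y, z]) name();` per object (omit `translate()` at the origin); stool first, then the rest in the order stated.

stool();
translate([13, 261, 440]) picture_frame();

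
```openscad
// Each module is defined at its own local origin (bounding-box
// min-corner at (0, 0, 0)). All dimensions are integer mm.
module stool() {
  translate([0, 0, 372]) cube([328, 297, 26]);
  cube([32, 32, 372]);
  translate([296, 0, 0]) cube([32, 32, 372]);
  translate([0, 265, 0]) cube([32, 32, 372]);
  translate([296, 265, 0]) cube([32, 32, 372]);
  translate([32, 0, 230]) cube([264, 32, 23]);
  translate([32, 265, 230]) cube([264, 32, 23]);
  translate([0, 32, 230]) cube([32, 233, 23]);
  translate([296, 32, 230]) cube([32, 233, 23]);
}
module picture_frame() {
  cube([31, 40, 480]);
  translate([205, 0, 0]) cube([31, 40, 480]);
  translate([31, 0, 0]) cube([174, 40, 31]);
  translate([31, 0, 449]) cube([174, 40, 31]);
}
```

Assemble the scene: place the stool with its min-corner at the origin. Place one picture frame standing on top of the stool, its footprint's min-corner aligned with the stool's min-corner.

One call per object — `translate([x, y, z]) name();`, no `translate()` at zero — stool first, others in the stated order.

stool();
translate([0, 0, 398]) picture_frame();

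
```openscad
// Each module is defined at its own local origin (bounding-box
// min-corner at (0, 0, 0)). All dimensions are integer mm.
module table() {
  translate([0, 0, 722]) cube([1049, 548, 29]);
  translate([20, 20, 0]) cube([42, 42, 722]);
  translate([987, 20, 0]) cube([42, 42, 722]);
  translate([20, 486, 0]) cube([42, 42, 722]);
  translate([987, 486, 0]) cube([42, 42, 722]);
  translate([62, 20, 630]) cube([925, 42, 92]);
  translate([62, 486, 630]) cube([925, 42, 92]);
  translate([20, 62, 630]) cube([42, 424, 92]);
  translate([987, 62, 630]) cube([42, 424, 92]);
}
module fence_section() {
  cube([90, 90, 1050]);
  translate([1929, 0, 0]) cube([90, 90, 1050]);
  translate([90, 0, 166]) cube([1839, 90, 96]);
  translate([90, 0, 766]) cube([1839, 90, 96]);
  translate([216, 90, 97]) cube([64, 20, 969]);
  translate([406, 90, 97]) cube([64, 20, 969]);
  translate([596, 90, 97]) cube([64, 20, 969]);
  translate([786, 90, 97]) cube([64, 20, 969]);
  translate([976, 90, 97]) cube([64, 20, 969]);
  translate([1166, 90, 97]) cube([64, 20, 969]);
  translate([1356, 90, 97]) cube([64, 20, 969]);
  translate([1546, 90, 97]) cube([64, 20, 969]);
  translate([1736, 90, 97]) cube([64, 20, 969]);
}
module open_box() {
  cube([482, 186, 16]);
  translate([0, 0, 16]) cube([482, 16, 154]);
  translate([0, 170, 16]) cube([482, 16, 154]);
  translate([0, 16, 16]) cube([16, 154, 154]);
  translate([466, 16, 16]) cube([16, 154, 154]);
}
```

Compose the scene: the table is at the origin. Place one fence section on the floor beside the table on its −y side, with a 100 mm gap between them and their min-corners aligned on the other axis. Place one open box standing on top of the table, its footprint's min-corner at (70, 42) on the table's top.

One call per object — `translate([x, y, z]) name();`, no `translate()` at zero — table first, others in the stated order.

table();
translate([0, -210, 0]) fence_section();
translate([70, 42, 751]) open_box();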